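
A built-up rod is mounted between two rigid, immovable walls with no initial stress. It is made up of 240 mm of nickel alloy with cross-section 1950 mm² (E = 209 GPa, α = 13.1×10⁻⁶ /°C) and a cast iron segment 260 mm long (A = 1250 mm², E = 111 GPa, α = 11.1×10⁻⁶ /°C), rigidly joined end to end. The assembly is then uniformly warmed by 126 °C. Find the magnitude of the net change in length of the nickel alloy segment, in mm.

With the walls removed the bar would change length by δ_free = Σ αᵢΔT Lᵢ = 13.1×10⁻⁶×126×240 + 11.1×10⁻⁶×126×260 = 0.7598 mm.
The rigid supports impose zero overall length change; the single axial force P common to all segments must satisfy P Σ Lᵢ/(AᵢEᵢ) = δ_free.
Σ Lᵢ/(AᵢEᵢ) = 240/(1950×209×10³) + 260/(1250×111×10³) = 2.463×10⁻⁶ mm/N.
Hence P = δ_free / Σ(L/AE) = 0.7598/2.463×10⁻⁶ = 308.5 kN (compressive).
For the nickel alloy segment, free thermal change = 13.1×10⁻⁶×126×240 = 0.3961 mm and elastic change from P = 308500×240/(1950×209×10³) = 0.1817 mm; these oppose, so the net change is 0.214 mm (segment lengthens).

|ΔL| ≈ 0.214 mm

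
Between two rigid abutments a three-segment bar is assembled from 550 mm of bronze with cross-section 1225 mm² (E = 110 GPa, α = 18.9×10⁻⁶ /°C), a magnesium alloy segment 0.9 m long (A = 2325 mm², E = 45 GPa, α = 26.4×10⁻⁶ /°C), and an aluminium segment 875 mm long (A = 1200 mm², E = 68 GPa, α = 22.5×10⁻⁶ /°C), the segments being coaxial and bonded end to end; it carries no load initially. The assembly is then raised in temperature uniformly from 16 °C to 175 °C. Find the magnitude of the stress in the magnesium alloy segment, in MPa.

If the supports were absent, the total length change would be Σ αᵢΔT Lᵢ = 18.9×10⁻⁶×159×550 + 26.4×10⁻⁶×159×900 + 22.5×10⁻⁶×159×875 = 8.561 mm.
Since the ends are fixed, an axial force P builds up, equal in every segment, with P · Σ Lᵢ/(AᵢEᵢ) = δ_free.
The series flexibility is Σ Lᵢ/(AᵢEᵢ) = 550/(1225×110×10³) + 900/(2325×45×10³) + 875/(1200×68×10³) = 2.341×10⁻⁵ mm/N.
Hence P = δ_free / Σ(L/AE) = 8.561/2.341×10⁻⁵ = 365.7 kN (compressive).
σ_{magnesium alloy} = P / A = 365700 / 2325 = 157.3 MPa.

σ ≈ 157 MPa (compressive)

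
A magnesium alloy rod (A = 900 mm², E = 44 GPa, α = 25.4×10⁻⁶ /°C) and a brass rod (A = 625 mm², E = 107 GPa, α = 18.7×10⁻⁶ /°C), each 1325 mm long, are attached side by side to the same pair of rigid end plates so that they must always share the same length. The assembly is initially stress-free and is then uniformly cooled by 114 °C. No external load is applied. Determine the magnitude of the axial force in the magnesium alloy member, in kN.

Equilibrium of a rigid end plate with no external load gives equal and opposite internal forces ±P in the two members. Since α_{magnesium alloy} > α_{brass}, cooling drives the magnesium alloy into tension and the brass into compression.
Compatibility of the two members (thermal + elastic change equal): (α₁ − α₂)ΔT = P·[1/(A₁E₁) + 1/(A₂E₂)].
|α₁ − α₂|·ΔT = 6.7×10⁻⁶ × 114 = 0.0007638.
1/(A₁E₁) + 1/(A₂E₂) = 1/(900×44×10³) + 1/(625×107×10³) = 4.021×10⁻⁸ N⁻¹.
P = 0.0007638 / 4.021×10⁻⁸ = 19000 N = 19 kN.

P ≈ 19 kN (tensile in the magnesium alloy)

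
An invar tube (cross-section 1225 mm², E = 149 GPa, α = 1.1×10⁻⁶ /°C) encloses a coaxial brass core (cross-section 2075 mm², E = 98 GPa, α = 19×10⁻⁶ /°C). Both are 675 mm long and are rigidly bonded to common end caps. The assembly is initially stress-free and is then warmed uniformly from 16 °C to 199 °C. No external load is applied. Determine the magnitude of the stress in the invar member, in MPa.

Both members must finish at the same length. With the larger α, the brass tends to over-expand; the plates restrain it, putting the brass in compression and the invar in tension. With no external load the two internal forces are equal and opposite, magnitude P.
Equating the net (thermal + elastic) strains gives |α₁ − α₂|·ΔT = P·[1/(A₁E₁) + 1/(A₂E₂)].
|α₁ − α₂|·ΔT = 17.9×10⁻⁶ × 183 = 0.003276.
1/(A₁E₁) + 1/(A₂E₂) = 1/(1225×149×10³) + 1/(2075×98×10³) = 1.04×10⁻⁸ N⁻¹.
P = 0.003276 / 1.04×10⁻⁸ = 315100 N = 315.1 kN.
σ_{invar} = P/A₁ = 315100/1225 = 257.2 MPa, tensile.

σ ≈ 257 MPa (tensile)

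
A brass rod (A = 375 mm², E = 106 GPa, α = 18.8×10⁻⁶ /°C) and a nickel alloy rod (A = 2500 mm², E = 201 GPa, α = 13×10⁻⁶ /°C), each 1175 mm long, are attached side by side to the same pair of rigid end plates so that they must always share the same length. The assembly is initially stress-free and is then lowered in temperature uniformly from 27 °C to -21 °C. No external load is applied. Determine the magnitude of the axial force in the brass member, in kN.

The brass has the larger α, so on cooling it would change length more than the nickel alloy if both were free. The rigid plates force a common final length, so the brass is put into tension and the nickel alloy into compression, with equal and opposite forces P (no external load).
Compatibility of the two members (thermal + elastic change equal): (α₁ − α₂)ΔT = P·[1/(A₁E₁) + 1/(A₂E₂)].
|α₁ − α₂|·ΔT = 5.8×10⁻⁶ × 48 = 0.0002784.
1/(A₁E₁) + 1/(A₂E₂) = 1/(375×106×10³) + 1/(2500×201×10³) = 2.715×10⁻⁸ N⁻¹.
P = 0.0002784 / 2.715×10⁻⁸ = 10260 N = 10.26 kN.

P ≈ 10.3 kN (tensile in the brass)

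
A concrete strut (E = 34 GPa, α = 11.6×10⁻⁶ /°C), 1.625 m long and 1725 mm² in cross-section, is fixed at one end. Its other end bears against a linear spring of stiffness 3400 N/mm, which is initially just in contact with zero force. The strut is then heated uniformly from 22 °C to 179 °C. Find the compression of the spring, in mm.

If the spring were absent the strut would lengthen by αΔT L = 11.6×10⁻⁶ × 157 × 1625 = 2.959 mm.
Let P be the compressive force at the spring. The strut shortens elastically by PL/(AE) and the spring compresses by P/k; together these equal δ_free.
P [ L/(AE) + 1/k ] = δ_free → P [ 1625/(1725×34×10³) + 1/(3400) ] = 2.959.
P = 2.959 / 0.0003218 = 9196 N.
Spring compression = P/k = 9196/(3400) = 2.705 mm.

δ ≈ 2.7 mm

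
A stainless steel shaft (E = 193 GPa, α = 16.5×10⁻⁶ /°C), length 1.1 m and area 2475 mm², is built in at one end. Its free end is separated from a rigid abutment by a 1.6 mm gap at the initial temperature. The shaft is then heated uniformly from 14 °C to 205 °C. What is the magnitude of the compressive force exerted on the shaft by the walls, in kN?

Unrestrained expansion: δ_free = αΔT L = 16.5×10⁻⁶ × 191 × 1100 = 3.467 mm.
This exceeds the 1.6 mm gap, so the wall pushes back. The portion of expansion that must be recovered elastically is δ_free − gap = 3.467 − 1.6 = 1.867 mm.
That suppressed elongation corresponds to σ = E·Δ/L = 193×10³ × 1.867/1100 = 327.5 MPa.
P = σA = 327.5 × 2475 = 810.6 kN.

P ≈ 811 kN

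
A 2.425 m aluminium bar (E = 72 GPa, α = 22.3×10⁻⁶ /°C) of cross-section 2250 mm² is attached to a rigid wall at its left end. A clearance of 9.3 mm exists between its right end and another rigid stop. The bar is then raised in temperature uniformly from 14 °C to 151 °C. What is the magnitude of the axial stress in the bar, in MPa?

σ ≈ 0 MPa

Free thermal elongation = αΔT L = 22.3×10⁻⁶ × 137 × 2425 = 7.409 mm.
This is smaller than the 9.3 mm clearance, so the bar expands freely without reaching the stop — the stress is zero.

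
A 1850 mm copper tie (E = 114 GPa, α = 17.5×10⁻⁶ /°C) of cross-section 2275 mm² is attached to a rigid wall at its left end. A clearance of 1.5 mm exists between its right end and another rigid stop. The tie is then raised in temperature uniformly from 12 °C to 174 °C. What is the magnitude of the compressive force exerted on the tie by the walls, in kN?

Free thermal elongation = αΔT L = 17.5×10⁻⁶ × 162 × 1850 = 5.245 mm.
After closing the 1.5 mm clearance, 5.245 − 1.5 = 3.745 mm of expansion remains to be suppressed by the wall.
Compatibility: PL/(AE) = 3.745 mm, so σ = P/A = E × (3.745/1850) = 230.8 MPa.
P = σA = 230.8 × 2275 = 525 kN.

P ≈ 525 kN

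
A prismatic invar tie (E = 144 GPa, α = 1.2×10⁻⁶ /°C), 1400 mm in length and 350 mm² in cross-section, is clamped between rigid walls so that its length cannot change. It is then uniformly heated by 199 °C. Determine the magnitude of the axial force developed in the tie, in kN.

P ≈ 12 kN (compressive)

Full restraint means ε = 0, so the stress is σ = EαΔT = 144×10³ × 1.2×10⁻⁶ × 199 = 34.39 MPa.
Then P = σA = 34.39 × 350 mm² = 12.04 kN, compressive.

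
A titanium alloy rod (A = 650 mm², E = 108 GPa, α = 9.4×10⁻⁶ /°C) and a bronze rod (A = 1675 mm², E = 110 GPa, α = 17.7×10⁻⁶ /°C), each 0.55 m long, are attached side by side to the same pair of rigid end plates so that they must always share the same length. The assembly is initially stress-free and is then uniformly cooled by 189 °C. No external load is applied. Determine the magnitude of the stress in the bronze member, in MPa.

σ ≈ 47.6 MPa (tensile)

The bronze has the larger α, so on cooling it would change length more than the titanium alloy if both were free. The rigid plates force a common final length, so the bronze is put into tension and the titanium alloy into compression, with equal and opposite forces P (no external load).
Compatibility of the two members (thermal + elastic change equal): (α₁ − α₂)ΔT = P·[1/(A₁E₁) + 1/(A₂E₂)].
|α₁ − α₂|·ΔT = 8.3×10⁻⁶ × 189 = 0.001569.
1/(A₁E₁) + 1/(A₂E₂) = 1/(650×108×10³) + 1/(1675×110×10³) = 1.967×10⁻⁸ N⁻¹.
P = 0.001569 / 1.967×10⁻⁸ = 79740 N = 79.74 kN.
σ_{bronze} = P/A₂ = 79740/1675 = 47.61 MPa, tensile.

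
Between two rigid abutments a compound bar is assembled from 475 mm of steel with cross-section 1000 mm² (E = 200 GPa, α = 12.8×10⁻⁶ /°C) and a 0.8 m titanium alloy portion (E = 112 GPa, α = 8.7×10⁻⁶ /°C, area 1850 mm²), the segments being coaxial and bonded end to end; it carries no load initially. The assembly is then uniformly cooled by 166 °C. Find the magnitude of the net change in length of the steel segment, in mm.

Free thermal contraction of the whole bar: Σ αᵢΔT Lᵢ = 12.8×10⁻⁶×166×475 + 8.7×10⁻⁶×166×800 = 2.165 mm.
The rigid supports impose zero overall length change; the single axial force P common to all segments must satisfy P Σ Lᵢ/(AᵢEᵢ) = δ_free.
Σ Lᵢ/(AᵢEᵢ) = 475/(1000×200×10³) + 800/(1850×112×10³) = 6.236×10⁻⁶ mm/N.
Hence P = δ_free / Σ(L/AE) = 2.165/6.236×10⁻⁶ = 347.1 kN (tensile).
For the steel segment, free thermal change = 12.8×10⁻⁶×166×475 = 1.009 mm and elastic change from P = 347100×475/(1000×200×10³) = 0.8244 mm; these oppose, so the net change is 0.185 mm (segment shortens).

|ΔL| ≈ 0.185 mm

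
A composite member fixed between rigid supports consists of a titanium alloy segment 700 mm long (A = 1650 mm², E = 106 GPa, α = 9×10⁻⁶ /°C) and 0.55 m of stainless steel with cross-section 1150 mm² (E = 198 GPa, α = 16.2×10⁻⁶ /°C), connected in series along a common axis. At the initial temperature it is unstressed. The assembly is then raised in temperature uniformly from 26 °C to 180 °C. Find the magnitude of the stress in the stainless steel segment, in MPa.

σ ≈ 317 MPa (compressive)

Free thermal expansion of the whole bar: Σ αᵢΔT Lᵢ = 9×10⁻⁶×154×700 + 16.2×10⁻⁶×154×550 = 2.342 mm.
Since the ends are fixed, an axial force P builds up, equal in every segment, with P · Σ Lᵢ/(AᵢEᵢ) = δ_free.
Σ Lᵢ/(AᵢEᵢ) = 700/(1650×106×10³) + 550/(1150×198×10³) = 6.418×10⁻⁶ mm/N.
So P = 2.342 / 6.418×10⁻⁶ = 365 kN, compressive.
σ_{stainless steel} = P / A = 365000 / 1150 = 317.4 MPa.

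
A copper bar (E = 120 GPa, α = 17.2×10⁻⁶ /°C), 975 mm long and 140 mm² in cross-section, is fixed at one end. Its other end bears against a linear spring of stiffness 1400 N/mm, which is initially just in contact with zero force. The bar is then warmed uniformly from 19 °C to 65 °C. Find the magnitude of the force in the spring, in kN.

The unrestrained thermal change is αΔT L = 17.2×10⁻⁶ × 46 × 975 = 0.7714 mm.
With a force P in the spring, the elastic change of the bar is PL/(AE) and that of the spring is P/k; compatibility requires their sum to equal δ_free.
So P = δ_free / [L/(AE) + 1/k] = 0.7714 / [ 975/(140×120×10³) + 1/(1400) ].
P = 0.7714 / 0.0007723 = 998.8 N.

P ≈ 0.999 kN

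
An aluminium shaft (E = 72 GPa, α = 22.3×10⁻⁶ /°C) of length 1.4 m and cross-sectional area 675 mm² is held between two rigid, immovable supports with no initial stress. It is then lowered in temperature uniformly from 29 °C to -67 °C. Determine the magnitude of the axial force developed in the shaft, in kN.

With zero net strain, σ = E·αΔT = 72 GPa × 22.3×10⁻⁶ × 96 = 154.1 MPa.
Then P = σA = 154.1 × 675 mm² = 104 kN, tensile.

P ≈ 104 kN (tensile)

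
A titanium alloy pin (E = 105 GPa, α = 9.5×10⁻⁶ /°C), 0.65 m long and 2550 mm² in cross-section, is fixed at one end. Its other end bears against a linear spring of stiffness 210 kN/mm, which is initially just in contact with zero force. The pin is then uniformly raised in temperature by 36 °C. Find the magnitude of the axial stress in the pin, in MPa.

The unrestrained thermal change is αΔT L = 9.5×10⁻⁶ × 36 × 650 = 0.2223 mm.
Let P be the compressive force at the spring. The pin shortens elastically by PL/(AE) and the spring compresses by P/k; together these equal δ_free.
P [ L/(AE) + 1/k ] = δ_free → P [ 650/(2550×105×10³) + 1/(210×10³) ] = 0.2223.
P = 0.2223 / 7.19×10⁻⁶ = 30920 N.
σ = P/A = 30920/2550 = 12.13 MPa.

σ ≈ 12.1 MPa (compressive)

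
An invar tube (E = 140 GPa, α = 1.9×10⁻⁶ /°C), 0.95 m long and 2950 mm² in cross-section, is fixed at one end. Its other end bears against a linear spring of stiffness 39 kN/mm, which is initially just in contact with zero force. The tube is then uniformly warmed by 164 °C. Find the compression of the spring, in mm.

δ ≈ 0.272 mm

Free thermal expansion: δ_free = αΔT L = 1.9×10⁻⁶ × 164 × 950 = 0.296 mm.
Let P be the compressive force at the spring. The tube shortens elastically by PL/(AE) and the spring compresses by P/k; together these equal δ_free.
So P = δ_free / [L/(AE) + 1/k] = 0.296 / [ 950/(2950×140×10³) + 1/(39×10³) ].
P = 0.296 / 2.794×10⁻⁵ = 10590 N.
Spring compression = P/k = 10590/(39×10³) = 0.2717 mm.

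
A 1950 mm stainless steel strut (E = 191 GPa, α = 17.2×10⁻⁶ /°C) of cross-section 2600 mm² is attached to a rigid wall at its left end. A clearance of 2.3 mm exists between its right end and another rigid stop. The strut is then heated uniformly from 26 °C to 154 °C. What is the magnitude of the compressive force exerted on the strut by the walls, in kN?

P ≈ 508 kN

Unrestrained expansion: δ_free = αΔT L = 17.2×10⁻⁶ × 128 × 1950 = 4.293 mm.
The gap closes (δ_free > 2.3 mm) and the wall then resists a further 4.293 − 2.3 = 1.993 mm of expansion.
Compatibility: PL/(AE) = 1.993 mm, so σ = P/A = E × (1.993/1950) = 195.2 MPa.
P = σA = 195.2 × 2600 = 507.6 kN.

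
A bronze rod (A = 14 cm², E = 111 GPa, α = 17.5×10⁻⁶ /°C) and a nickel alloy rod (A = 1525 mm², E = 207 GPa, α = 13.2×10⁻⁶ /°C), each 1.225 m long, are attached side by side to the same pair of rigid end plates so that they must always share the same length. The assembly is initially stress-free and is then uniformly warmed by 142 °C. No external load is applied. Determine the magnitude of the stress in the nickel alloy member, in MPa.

Both members must finish at the same length. With the larger α, the bronze tends to over-expand; the plates restrain it, putting the bronze in compression and the nickel alloy in tension. With no external load the two internal forces are equal and opposite, magnitude P.
Setting the final lengths equal and cancelling L: (α₁ − α₂)ΔT = P/(A₁E₁) + P/(A₂E₂).
|α₁ − α₂|·ΔT = 4.3×10⁻⁶ × 142 = 0.0006106.
1/(A₁E₁) + 1/(A₂E₂) = 1/(1400×111×10³) + 1/(1525×207×10³) = 9.603×10⁻⁹ N⁻¹.
P = 0.0006106 / 9.603×10⁻⁹ = 63590 N = 63.59 kN.
σ_{nickel alloy} = P/A₂ = 63590/1525 = 41.7 MPa, tensile.

σ ≈ 41.7 MPa (tensile)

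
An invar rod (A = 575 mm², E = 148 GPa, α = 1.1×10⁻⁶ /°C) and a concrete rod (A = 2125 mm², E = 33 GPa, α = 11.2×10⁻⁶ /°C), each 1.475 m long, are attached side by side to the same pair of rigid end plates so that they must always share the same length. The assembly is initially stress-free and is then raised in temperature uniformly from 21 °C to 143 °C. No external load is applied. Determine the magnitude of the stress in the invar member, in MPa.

σ ≈ 82.4 MPa (tensile)

The concrete has the larger α, so on heating it would change length more than the invar if both were free. The rigid plates force a common final length, so the concrete is put into compression and the invar into tension, with equal and opposite forces P (no external load).
Setting the final lengths equal and cancelling L: (α₁ − α₂)ΔT = P/(A₁E₁) + P/(A₂E₂).
|α₁ − α₂|·ΔT = 10.1×10⁻⁶ × 122 = 0.001232.
1/(A₁E₁) + 1/(A₂E₂) = 1/(575×148×10³) + 1/(2125×33×10³) = 2.601×10⁻⁸ N⁻¹.
P = 0.001232 / 2.601×10⁻⁸ = 47370 N = 47.37 kN.
σ_{invar} = P/A₁ = 47370/575 = 82.39 MPa, tensile.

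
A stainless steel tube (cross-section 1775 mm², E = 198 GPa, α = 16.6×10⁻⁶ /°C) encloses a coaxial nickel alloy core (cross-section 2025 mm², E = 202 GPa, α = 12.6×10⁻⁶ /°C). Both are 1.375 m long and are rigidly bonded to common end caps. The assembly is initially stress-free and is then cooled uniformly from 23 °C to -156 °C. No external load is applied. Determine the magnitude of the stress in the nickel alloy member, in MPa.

σ ≈ 66.8 MPa (compressive)

Both members must finish at the same length. With the larger α, the stainless steel tends to over-contract; the plates restrain it, putting the stainless steel in tension and the nickel alloy in compression. With no external load the two internal forces are equal and opposite, magnitude P.
Compatibility of the two members (thermal + elastic change equal): (α₁ − α₂)ΔT = P·[1/(A₁E₁) + 1/(A₂E₂)].
|α₁ − α₂|·ΔT = 4×10⁻⁶ × 179 = 0.000716.
1/(A₁E₁) + 1/(A₂E₂) = 1/(1775×198×10³) + 1/(2025×202×10³) = 5.29×10⁻⁹ N⁻¹.
P = 0.000716 / 5.29×10⁻⁹ = 135300 N = 135.3 kN.
σ_{nickel alloy} = P/A₂ = 135300/2025 = 66.84 MPa, compressive.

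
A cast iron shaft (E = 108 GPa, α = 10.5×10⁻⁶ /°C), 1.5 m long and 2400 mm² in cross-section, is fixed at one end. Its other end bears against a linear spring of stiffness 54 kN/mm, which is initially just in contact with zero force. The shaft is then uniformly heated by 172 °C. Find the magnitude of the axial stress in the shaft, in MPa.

σ ≈ 46.4 MPa (compressive)

The unrestrained thermal change is αΔT L = 10.5×10⁻⁶ × 172 × 1500 = 2.709 mm.
With a force P in the spring, the elastic change of the shaft is PL/(AE) and that of the spring is P/k; compatibility requires their sum to equal δ_free.
So P = δ_free / [L/(AE) + 1/k] = 2.709 / [ 1500/(2400×108×10³) + 1/(54×10³) ].
P = 2.709 / 2.431×10⁻⁵ = 111500 N.
σ = P/A = 111500/2400 = 46.44 MPa.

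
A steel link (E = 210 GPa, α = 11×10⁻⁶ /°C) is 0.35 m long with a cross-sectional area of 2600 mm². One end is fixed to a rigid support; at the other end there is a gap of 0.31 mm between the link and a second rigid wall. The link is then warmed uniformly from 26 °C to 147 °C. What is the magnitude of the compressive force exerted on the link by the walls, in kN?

P ≈ 243 kN

Free thermal elongation = αΔT L = 11×10⁻⁶ × 121 × 350 = 0.4658 mm.
This exceeds the 0.31 mm gap, so the wall pushes back. The portion of expansion that must be recovered elastically is δ_free − gap = 0.4658 − 0.31 = 0.1558 mm.
That suppressed elongation corresponds to σ = E·Δ/L = 210×10³ × 0.1558/350 = 93.51 MPa.
Force on the wall = σA = 93.51 × 2600 mm² = 243.1 kN.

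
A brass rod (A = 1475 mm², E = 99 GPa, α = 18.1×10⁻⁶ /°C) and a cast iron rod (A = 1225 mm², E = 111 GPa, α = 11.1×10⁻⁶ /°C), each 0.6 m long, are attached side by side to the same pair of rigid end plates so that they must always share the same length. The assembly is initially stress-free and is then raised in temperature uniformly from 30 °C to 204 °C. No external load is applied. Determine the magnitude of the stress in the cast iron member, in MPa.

σ ≈ 70 MPa (tensile)

Both members must finish at the same length. With the larger α, the brass tends to over-expand; the plates restrain it, putting the brass in compression and the cast iron in tension. With no external load the two internal forces are equal and opposite, magnitude P.
Setting the final lengths equal and cancelling L: (α₁ − α₂)ΔT = P/(A₁E₁) + P/(A₂E₂).
|α₁ − α₂|·ΔT = 7×10⁻⁶ × 174 = 0.001218.
1/(A₁E₁) + 1/(A₂E₂) = 1/(1475×99×10³) + 1/(1225×111×10³) = 1.42×10⁻⁸ N⁻¹.
So P = 0.001218 / 1.42×10⁻⁸ = 85.76 kN.
σ_{cast iron} = P/A₂ = 85760/1225 = 70.01 MPa, tensile.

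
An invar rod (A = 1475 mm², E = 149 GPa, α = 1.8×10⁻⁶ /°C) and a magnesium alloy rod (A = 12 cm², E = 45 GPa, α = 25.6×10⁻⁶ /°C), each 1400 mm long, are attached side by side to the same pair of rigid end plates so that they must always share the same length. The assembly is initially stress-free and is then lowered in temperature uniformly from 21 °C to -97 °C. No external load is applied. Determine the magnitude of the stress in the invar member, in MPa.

σ ≈ 82.5 MPa (compressive)

Equilibrium of a rigid end plate with no external load gives equal and opposite internal forces ±P in the two members. Since α_{magnesium alloy} > α_{invar}, cooling drives the magnesium alloy into tension and the invar into compression.
Compatibility of the two members (thermal + elastic change equal): (α₁ − α₂)ΔT = P·[1/(A₁E₁) + 1/(A₂E₂)].
|α₁ − α₂|·ΔT = 23.8×10⁻⁶ × 118 = 0.002808.
1/(A₁E₁) + 1/(A₂E₂) = 1/(1475×149×10³) + 1/(1200×45×10³) = 2.307×10⁻⁸ N⁻¹.
So P = 0.002808 / 2.307×10⁻⁸ = 121.7 kN.
σ_{invar} = P/A₁ = 121700/1475 = 82.54 MPa, compressive.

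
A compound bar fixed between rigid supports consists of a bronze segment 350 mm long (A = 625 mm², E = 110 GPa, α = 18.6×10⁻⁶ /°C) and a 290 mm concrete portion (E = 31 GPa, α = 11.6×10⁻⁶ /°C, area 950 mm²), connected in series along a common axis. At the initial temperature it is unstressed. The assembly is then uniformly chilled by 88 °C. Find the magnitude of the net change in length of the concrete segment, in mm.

|ΔL| ≈ 0.277 mm

With the walls removed the bar would change length by δ_free = Σ αᵢΔT Lᵢ = 18.6×10⁻⁶×88×350 + 11.6×10⁻⁶×88×290 = 0.8689 mm.
The walls prevent any net length change, so an axial force P (same in every segment) develops. Compatibility: P · Σ Lᵢ/(AᵢEᵢ) = δ_free.
The series flexibility is Σ Lᵢ/(AᵢEᵢ) = 350/(625×110×10³) + 290/(950×31×10³) = 1.494×10⁻⁵ mm/N.
So P = 0.8689 / 1.494×10⁻⁵ = 58.17 kN, tensile.
For the concrete segment, free thermal change = 11.6×10⁻⁶×88×290 = 0.296 mm and elastic change from P = 58170×290/(950×31×10³) = 0.5728 mm; these oppose, so the net change is 0.277 mm (segment lengthens).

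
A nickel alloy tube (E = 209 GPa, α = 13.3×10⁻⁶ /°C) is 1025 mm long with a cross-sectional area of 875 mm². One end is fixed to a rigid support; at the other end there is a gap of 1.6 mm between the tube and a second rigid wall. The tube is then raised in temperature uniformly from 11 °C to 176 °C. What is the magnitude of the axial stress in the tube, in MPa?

σ ≈ 132 MPa (compressive)

If the wall were absent the tube would grow by αΔT L = 13.3×10⁻⁶ × 165 × 1025 = 2.249 mm.
This exceeds the 1.6 mm gap, so the wall pushes back. The portion of expansion that must be recovered elastically is δ_free − gap = 2.249 − 1.6 = 0.6494 mm.
Compatibility: PL/(AE) = 0.6494 mm, so σ = P/A = E × (0.6494/1025) = 132.4 MPa.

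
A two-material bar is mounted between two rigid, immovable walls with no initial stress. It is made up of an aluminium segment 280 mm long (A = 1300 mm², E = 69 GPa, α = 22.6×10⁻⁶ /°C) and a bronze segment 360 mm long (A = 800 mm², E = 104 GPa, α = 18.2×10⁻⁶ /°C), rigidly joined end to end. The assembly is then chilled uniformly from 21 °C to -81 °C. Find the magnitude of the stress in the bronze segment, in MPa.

σ ≈ 220 MPa (tensile)

With the walls removed the bar would change length by δ_free = Σ αᵢΔT Lᵢ = 22.6×10⁻⁶×102×280 + 18.2×10⁻⁶×102×360 = 1.314 mm.
The walls prevent any net length change, so an axial force P (same in every segment) develops. Compatibility: P · Σ Lᵢ/(AᵢEᵢ) = δ_free.
The series flexibility is Σ Lᵢ/(AᵢEᵢ) = 280/(1300×69×10³) + 360/(800×104×10³) = 7.448×10⁻⁶ mm/N.
Hence P = δ_free / Σ(L/AE) = 1.314/7.448×10⁻⁶ = 176.4 kN (tensile).
σ_{bronze} = P / A = 176400 / 800 = 220.5 MPa.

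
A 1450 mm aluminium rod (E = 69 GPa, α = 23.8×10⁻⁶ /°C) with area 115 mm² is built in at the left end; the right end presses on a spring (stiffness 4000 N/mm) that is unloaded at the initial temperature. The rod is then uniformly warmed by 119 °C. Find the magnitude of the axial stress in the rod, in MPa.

Free thermal expansion: δ_free = αΔT L = 23.8×10⁻⁶ × 119 × 1450 = 4.107 mm.
Let P be the compressive force at the spring. The rod shortens elastically by PL/(AE) and the spring compresses by P/k; together these equal δ_free.
P [ L/(AE) + 1/k ] = δ_free → P [ 1450/(115×69×10³) + 1/(4000) ] = 4.107.
P = 4.107 / 0.0004327 = 9490 N.
σ = P/A = 9490/115 = 82.52 MPa.

σ ≈ 82.5 MPa (compressive)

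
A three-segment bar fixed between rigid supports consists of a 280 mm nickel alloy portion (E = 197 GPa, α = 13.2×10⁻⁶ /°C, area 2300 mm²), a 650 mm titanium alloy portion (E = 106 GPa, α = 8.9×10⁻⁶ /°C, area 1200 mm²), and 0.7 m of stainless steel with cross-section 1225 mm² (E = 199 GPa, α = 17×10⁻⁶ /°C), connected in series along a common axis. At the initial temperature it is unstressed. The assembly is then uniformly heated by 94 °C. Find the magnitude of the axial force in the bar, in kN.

P ≈ 234 kN (compressive)

If the supports were absent, the total length change would be Σ αᵢΔT Lᵢ = 13.2×10⁻⁶×94×280 + 8.9×10⁻⁶×94×650 + 17×10⁻⁶×94×700 = 2.01 mm.
Since the ends are fixed, an axial force P builds up, equal in every segment, with P · Σ Lᵢ/(AᵢEᵢ) = δ_free.
Σ Lᵢ/(AᵢEᵢ) = 280/(2300×197×10³) + 650/(1200×106×10³) + 700/(1225×199×10³) = 8.6×10⁻⁶ mm/N.
Hence P = δ_free / Σ(L/AE) = 2.01/8.6×10⁻⁶ = 233.7 kN (compressive).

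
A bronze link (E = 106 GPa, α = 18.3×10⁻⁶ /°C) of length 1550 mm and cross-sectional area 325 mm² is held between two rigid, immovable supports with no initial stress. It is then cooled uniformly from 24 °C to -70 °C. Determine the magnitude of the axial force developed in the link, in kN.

P ≈ 59.3 kN (tensile)

Full restraint means ε = 0, so the stress is σ = EαΔT = 106×10³ × 18.3×10⁻⁶ × 94 = 182.3 MPa.
P = AEαΔT = 325 × 106×10³ × 18.3×10⁻⁶ × 94 = 59.26 kN (tensile).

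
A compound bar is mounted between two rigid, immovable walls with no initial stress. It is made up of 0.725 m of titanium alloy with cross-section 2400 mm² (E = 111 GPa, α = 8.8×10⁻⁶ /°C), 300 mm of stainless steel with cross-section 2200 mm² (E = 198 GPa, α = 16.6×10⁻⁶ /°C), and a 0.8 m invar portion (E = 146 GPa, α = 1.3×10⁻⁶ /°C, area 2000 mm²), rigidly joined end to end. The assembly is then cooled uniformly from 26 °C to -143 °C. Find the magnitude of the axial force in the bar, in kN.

With the walls removed the bar would change length by δ_free = Σ αᵢΔT Lᵢ = 8.8×10⁻⁶×169×725 + 16.6×10⁻⁶×169×300 + 1.3×10⁻⁶×169×800 = 2.096 mm.
The walls prevent any net length change, so an axial force P (same in every segment) develops. Compatibility: P · Σ Lᵢ/(AᵢEᵢ) = δ_free.
The series flexibility is Σ Lᵢ/(AᵢEᵢ) = 725/(2400×111×10³) + 300/(2200×198×10³) + 800/(2000×146×10³) = 6.15×10⁻⁶ mm/N.
P = 2.096 / 6.15×10⁻⁶ = 340800 N = 340.8 kN, tensile.

P ≈ 341 kN (tensile)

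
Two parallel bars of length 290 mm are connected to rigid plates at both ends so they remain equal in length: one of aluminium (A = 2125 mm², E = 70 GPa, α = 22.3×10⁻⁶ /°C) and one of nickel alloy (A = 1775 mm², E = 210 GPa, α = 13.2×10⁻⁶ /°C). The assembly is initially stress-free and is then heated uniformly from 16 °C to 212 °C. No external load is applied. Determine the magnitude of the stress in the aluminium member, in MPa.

The aluminium has the larger α, so on heating it would change length more than the nickel alloy if both were free. The rigid plates force a common final length, so the aluminium is put into compression and the nickel alloy into tension, with equal and opposite forces P (no external load).
Compatibility of the two members (thermal + elastic change equal): (α₁ − α₂)ΔT = P·[1/(A₁E₁) + 1/(A₂E₂)].
|α₁ − α₂|·ΔT = 9.1×10⁻⁶ × 196 = 0.001784.
1/(A₁E₁) + 1/(A₂E₂) = 1/(2125×70×10³) + 1/(1775×210×10³) = 9.405×10⁻⁹ N⁻¹.
So P = 0.001784 / 9.405×10⁻⁹ = 189.6 kN.
σ_{aluminium} = P/A₁ = 189600/2125 = 89.24 MPa, compressive.

σ ≈ 89.2 MPa (compressive)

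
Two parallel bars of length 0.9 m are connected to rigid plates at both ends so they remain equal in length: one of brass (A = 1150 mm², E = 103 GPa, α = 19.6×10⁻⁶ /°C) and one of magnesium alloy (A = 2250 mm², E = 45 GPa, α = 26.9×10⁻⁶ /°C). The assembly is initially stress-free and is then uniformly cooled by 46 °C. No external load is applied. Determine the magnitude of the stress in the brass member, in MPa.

The magnesium alloy has the larger α, so on cooling it would change length more than the brass if both were free. The rigid plates force a common final length, so the magnesium alloy is put into tension and the brass into compression, with equal and opposite forces P (no external load).
Compatibility of the two members (thermal + elastic change equal): (α₁ − α₂)ΔT = P·[1/(A₁E₁) + 1/(A₂E₂)].
|α₁ − α₂|·ΔT = 7.3×10⁻⁶ × 46 = 0.0003358.
1/(A₁E₁) + 1/(A₂E₂) = 1/(1150×103×10³) + 1/(2250×45×10³) = 1.832×10⁻⁸ N⁻¹.
So P = 0.0003358 / 1.832×10⁻⁸ = 18.33 kN.
σ_{brass} = P/A₁ = 18330/1150 = 15.94 MPa, compressive.

σ ≈ 15.9 MPa (compressive)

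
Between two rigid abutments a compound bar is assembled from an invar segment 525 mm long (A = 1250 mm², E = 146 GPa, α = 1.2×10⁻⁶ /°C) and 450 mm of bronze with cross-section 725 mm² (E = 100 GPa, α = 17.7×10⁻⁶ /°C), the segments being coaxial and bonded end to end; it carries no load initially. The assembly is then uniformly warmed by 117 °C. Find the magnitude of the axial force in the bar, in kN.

Free thermal expansion of the whole bar: Σ αᵢΔT Lᵢ = 1.2×10⁻⁶×117×525 + 17.7×10⁻⁶×117×450 = 1.006 mm.
Since the ends are fixed, an axial force P builds up, equal in every segment, with P · Σ Lᵢ/(AᵢEᵢ) = δ_free.
Σ Lᵢ/(AᵢEᵢ) = 525/(1250×146×10³) + 450/(725×100×10³) = 9.084×10⁻⁶ mm/N.
So P = 1.006 / 9.084×10⁻⁶ = 110.7 kN, compressive.

P ≈ 111 kN (compressive)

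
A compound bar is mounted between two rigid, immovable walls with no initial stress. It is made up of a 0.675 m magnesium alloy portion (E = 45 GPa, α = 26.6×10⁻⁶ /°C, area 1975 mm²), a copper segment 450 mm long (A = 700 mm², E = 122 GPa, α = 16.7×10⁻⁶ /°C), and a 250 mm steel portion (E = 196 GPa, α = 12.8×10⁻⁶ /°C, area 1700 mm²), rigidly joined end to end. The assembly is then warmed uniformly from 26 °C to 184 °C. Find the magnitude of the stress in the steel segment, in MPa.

σ ≈ 196 MPa (compressive)

Free thermal expansion of the whole bar: Σ αᵢΔT Lᵢ = 26.6×10⁻⁶×158×675 + 16.7×10⁻⁶×158×450 + 12.8×10⁻⁶×158×250 = 4.53 mm.
The rigid supports impose zero overall length change; the single axial force P common to all segments must satisfy P Σ Lᵢ/(AᵢEᵢ) = δ_free.
The series flexibility is Σ Lᵢ/(AᵢEᵢ) = 675/(1975×45×10³) + 450/(700×122×10³) + 250/(1700×196×10³) = 1.361×10⁻⁵ mm/N.
So P = 4.53 / 1.361×10⁻⁵ = 332.7 kN, compressive.
σ_{steel} = P / A = 332700 / 1700 = 195.7 MPa.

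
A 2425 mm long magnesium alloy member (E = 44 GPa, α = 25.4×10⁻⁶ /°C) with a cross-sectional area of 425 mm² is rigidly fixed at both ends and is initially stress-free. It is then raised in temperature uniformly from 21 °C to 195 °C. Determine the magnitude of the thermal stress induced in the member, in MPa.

The supports are rigid, so the total axial strain is zero. The restrained thermal strain is ε = αΔT = 25.4×10⁻⁶ × 174 = 4419.6×10⁻⁶.
σ = EαΔT = 44×10³ × 25.4×10⁻⁶ × 174 = 194.5 MPa (compressive; the member is trying to expand).

σ ≈ 194 MPa (compressive)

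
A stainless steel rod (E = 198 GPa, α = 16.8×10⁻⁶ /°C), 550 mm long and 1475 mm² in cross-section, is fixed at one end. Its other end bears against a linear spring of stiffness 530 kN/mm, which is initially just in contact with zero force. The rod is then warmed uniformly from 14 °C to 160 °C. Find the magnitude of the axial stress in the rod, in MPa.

σ ≈ 243 MPa (compressive)

Free thermal expansion: δ_free = αΔT L = 16.8×10⁻⁶ × 146 × 550 = 1.349 mm.
Let P be the compressive force at the spring. The rod shortens elastically by PL/(AE) and the spring compresses by P/k; together these equal δ_free.
So P = δ_free / [L/(AE) + 1/k] = 1.349 / [ 550/(1475×198×10³) + 1/(530×10³) ].
P = 1.349 / 3.77×10⁻⁶ = 357800 N.
σ = P/A = 357800/1475 = 242.6 MPa.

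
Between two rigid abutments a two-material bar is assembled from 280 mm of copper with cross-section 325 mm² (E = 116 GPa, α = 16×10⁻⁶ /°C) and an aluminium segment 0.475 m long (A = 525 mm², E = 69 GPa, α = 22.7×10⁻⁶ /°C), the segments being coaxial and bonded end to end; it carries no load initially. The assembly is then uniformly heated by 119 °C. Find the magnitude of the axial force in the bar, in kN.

If the supports were absent, the total length change would be Σ αᵢΔT Lᵢ = 16×10⁻⁶×119×280 + 22.7×10⁻⁶×119×475 = 1.816 mm.
The walls prevent any net length change, so an axial force P (same in every segment) develops. Compatibility: P · Σ Lᵢ/(AᵢEᵢ) = δ_free.
Σ Lᵢ/(AᵢEᵢ) = 280/(325×116×10³) + 475/(525×69×10³) = 2.054×10⁻⁵ mm/N.
P = 1.816 / 2.054×10⁻⁵ = 88430 N = 88.43 kN, compressive.

P ≈ 88.4 kN (compressive)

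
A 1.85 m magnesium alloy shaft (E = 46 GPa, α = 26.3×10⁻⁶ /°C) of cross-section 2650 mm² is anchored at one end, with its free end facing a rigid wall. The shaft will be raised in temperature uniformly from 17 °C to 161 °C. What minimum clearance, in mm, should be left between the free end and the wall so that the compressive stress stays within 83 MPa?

Free expansion if unrestrained: δ_free = αΔT L = 26.3×10⁻⁶ × 144 × 1850 = 7.006 mm.
A stress of 83 MPa corresponds to the wall pushing the shaft back by σL/E = 83×1850/(46×10³) = 3.338 mm.
The gap must absorb the remainder: g_min = 7.006 − 3.338 = 3.668 mm.

g ≈ 3.67 mm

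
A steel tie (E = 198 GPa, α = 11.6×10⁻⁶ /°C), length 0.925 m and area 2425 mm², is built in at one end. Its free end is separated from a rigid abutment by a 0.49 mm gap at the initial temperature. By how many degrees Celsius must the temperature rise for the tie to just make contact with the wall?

ΔT ≈ 45.7 °C

The gap closes when αΔT L = 0.49 mm, since the tie is still unstressed at that instant.
So ΔT = g/(αL) = 0.49/(11.6×10⁻⁶ × 925) = 45.67 °C.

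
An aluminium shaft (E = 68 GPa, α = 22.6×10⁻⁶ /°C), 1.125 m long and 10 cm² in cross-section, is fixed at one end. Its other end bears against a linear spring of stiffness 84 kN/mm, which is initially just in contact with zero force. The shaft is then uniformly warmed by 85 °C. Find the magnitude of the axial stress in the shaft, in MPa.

The unrestrained thermal change is αΔT L = 22.6×10⁻⁶ × 85 × 1125 = 2.161 mm.
Let P be the compressive force at the spring. The shaft shortens elastically by PL/(AE) and the spring compresses by P/k; together these equal δ_free.
P [ L/(AE) + 1/k ] = δ_free → P [ 1125/(1000×68×10³) + 1/(84×10³) ] = 2.161.
P = 2.161 / 2.845×10⁻⁵ = 75970 N.
σ = P/A = 75970/1000 = 75.97 MPa.

σ ≈ 76 MPa (compressive)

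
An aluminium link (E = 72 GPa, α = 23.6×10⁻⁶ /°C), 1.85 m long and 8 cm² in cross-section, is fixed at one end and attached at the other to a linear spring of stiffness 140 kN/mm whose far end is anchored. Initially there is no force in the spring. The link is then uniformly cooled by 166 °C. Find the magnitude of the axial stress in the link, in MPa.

Free thermal contraction: δ_free = αΔT L = 23.6×10⁻⁶ × 166 × 1850 = 7.248 mm.
With a force P in the spring, the elastic change of the link is PL/(AE) and that of the spring is P/k; compatibility requires their sum to equal δ_free.
P [ L/(AE) + 1/k ] = δ_free → P [ 1850/(800×72×10³) + 1/(140×10³) ] = 7.248.
P = 7.248 / 3.926×10⁻⁵ = 184600 N.
σ = P/A = 184600/800 = 230.7 MPa.

σ ≈ 231 MPa (tensile)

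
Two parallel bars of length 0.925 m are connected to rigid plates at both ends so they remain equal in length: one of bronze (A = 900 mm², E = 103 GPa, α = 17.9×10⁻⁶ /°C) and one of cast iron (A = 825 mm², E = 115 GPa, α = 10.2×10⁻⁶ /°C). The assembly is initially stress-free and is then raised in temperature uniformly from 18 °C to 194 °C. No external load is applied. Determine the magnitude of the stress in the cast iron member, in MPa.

σ ≈ 77 MPa (tensile)

Equilibrium of a rigid end plate with no external load gives equal and opposite internal forces ±P in the two members. Since α_{bronze} > α_{cast iron}, heating drives the bronze into compression and the cast iron into tension.
Setting the final lengths equal and cancelling L: (α₁ − α₂)ΔT = P/(A₁E₁) + P/(A₂E₂).
|α₁ − α₂|·ΔT = 7.7×10⁻⁶ × 176 = 0.001355.
1/(A₁E₁) + 1/(A₂E₂) = 1/(900×103×10³) + 1/(825×115×10³) = 2.133×10⁻⁸ N⁻¹.
P = 0.001355 / 2.133×10⁻⁸ = 63540 N = 63.54 kN.
σ_{cast iron} = P/A₂ = 63540/825 = 77.02 MPa, tensile.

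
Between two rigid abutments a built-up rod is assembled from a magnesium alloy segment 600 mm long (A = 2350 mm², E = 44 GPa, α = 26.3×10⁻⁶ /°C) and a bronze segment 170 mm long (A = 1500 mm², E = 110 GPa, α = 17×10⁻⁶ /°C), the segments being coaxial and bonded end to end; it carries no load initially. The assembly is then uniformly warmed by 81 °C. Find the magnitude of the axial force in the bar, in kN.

P ≈ 221 kN (compressive)

With the walls removed the bar would change length by δ_free = Σ αᵢΔT Lᵢ = 26.3×10⁻⁶×81×600 + 17×10⁻⁶×81×170 = 1.512 mm.
The rigid supports impose zero overall length change; the single axial force P common to all segments must satisfy P Σ Lᵢ/(AᵢEᵢ) = δ_free.
The series flexibility is Σ Lᵢ/(AᵢEᵢ) = 600/(2350×44×10³) + 170/(1500×110×10³) = 6.833×10⁻⁶ mm/N.
So P = 1.512 / 6.833×10⁻⁶ = 221.3 kN, compressive.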